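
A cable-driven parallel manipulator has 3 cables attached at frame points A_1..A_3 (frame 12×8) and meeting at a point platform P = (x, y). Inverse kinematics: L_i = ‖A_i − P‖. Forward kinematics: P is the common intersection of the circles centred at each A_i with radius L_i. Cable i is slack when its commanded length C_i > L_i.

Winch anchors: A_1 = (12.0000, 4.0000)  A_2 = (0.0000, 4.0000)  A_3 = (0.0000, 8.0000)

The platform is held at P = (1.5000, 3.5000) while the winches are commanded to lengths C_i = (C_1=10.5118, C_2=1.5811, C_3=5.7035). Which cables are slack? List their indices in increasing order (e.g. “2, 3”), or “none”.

i=1: geometric 10.5119 vs commanded 10.5118 ⇒ taut
i=2: geometric 1.5811 vs commanded 1.5811 ⇒ taut
i=3: geometric 4.7434 vs commanded 5.7035 ⇒ slack

3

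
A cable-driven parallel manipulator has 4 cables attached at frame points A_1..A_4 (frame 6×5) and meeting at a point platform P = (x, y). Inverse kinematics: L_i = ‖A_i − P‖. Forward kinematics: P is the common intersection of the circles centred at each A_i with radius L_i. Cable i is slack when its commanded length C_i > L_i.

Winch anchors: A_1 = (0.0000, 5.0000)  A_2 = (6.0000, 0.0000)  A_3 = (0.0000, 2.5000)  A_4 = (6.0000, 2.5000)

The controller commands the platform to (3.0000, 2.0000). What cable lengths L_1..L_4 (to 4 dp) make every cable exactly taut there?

(4.2426, 3.6056, 3.0414, 3.0414)

L_1 = √((0.0000−3.0000)² + (5.0000−2.0000)²) = 4.2426
L_2 = √((6.0000−3.0000)² + (0.0000−2.0000)²) = 3.6056
L_3 = √((0.0000−3.0000)² + (2.5000−2.0000)²) = 3.0414
L_4 = √((6.0000−3.0000)² + (2.5000−2.0000)²) = 3.0414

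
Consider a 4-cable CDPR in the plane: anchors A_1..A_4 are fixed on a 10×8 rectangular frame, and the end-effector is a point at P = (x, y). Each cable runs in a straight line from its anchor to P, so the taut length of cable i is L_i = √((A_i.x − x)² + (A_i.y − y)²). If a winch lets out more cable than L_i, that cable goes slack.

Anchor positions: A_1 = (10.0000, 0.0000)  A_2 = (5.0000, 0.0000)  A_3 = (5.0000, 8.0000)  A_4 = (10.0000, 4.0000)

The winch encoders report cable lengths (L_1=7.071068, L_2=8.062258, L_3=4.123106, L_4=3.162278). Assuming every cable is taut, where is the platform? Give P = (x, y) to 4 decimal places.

circle eqns → linear via eq_j − eq_1; set k_j = A_j·A_j − L_j²
k_1 = 100.0000+0.0000−50.0000 = 50.0000
10.0000·x + 0.0000·y = k_1−k_2 = 90.0000
10.0000·x − 16.0000·y = k_1−k_3 = -22.0000
0.0000·x − 8.0000·y = k_1−k_4 = -56.0000
solve first two rows → x=9.0000, y=7.0000
check cable 4: ‖A_4−P‖² = 10.0000 ≈ L_4² = 10.0000 ✓

(9.0000, 7.0000)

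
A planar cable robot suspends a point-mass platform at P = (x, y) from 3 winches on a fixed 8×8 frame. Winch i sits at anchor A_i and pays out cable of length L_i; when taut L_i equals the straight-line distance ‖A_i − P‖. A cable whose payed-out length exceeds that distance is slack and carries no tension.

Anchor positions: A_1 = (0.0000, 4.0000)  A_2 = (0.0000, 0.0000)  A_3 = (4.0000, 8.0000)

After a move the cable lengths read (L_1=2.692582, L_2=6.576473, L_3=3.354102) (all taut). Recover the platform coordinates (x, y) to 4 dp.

expand ‖A_i−P‖²=L_i² and subtract eq 1 (k_i ≔ ‖A_i‖²−L_i²)
k_1 = 0.0000+16.0000−7.2500 = 8.7500
eq1−eq2 → [0.0000  8.0000]·P = 52.0000
eq1−eq3 → [-8.0000  -8.0000]·P = -60.0000
2×2 solve → P = (1.0000, 6.5000)

(1.0000, 6.5000)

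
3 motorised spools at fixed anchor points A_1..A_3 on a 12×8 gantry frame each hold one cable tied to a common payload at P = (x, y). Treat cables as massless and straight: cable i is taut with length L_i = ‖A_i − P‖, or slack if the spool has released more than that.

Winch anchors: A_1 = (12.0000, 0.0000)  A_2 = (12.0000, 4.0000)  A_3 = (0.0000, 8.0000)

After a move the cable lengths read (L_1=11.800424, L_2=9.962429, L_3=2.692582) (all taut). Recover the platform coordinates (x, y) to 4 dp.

(2.5000, 7.0000)

expand ‖A_i−P‖²=L_i² and subtract eq 1 (q_i ≔ ‖A_i‖²−L_i²)
q_1 = 144.0000+0.0000−139.2500 = 4.7500
eq1−eq2 → [0.0000  -8.0000]·P = -56.0000
eq1−eq3 → [24.0000  -16.0000]·P = -52.0000
2×2 solve → P = (2.5000, 7.0000)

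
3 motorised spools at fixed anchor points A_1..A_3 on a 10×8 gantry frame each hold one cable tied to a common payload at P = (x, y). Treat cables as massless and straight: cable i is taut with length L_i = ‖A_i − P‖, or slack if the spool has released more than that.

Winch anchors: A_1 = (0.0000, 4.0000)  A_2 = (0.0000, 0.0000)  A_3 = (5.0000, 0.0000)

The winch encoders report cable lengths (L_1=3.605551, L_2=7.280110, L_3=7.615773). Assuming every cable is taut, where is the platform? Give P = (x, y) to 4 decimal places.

expand ‖A_i−P‖²=L_i² and subtract eq 1 (c_i ≔ ‖A_i‖²−L_i²)
c_1 = 0.0000+16.0000−13.0000 = 3.0000
eq1−eq2 → [0.0000  8.0000]·P = 56.0000
eq1−eq3 → [-10.0000  8.0000]·P = 36.0000
2×2 solve → P = (2.0000, 7.0000)

(2.0000, 7.0000)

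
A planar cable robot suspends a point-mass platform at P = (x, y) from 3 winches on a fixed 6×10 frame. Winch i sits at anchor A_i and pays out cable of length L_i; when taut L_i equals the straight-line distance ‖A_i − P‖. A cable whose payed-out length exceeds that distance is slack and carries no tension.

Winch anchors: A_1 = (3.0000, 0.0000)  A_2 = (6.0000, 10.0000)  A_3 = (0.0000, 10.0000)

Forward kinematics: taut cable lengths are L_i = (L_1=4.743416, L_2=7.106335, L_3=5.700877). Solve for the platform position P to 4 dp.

each cable: (A_i−P)·(A_i−P) = L_i²; let k_i = ‖A_i‖²−L_i²
k_1 = 9.0000+0.0000−22.5000 = -13.5000
row 1: -6.0000x − 20.0000y = -99.0000  (k_2=85.5000)
row 2: 6.0000x − 20.0000y = -81.0000  (k_3=67.5000)
Cramer on rows 1–2 → x = 1.5000, y = 4.5000

(1.5000, 4.5000)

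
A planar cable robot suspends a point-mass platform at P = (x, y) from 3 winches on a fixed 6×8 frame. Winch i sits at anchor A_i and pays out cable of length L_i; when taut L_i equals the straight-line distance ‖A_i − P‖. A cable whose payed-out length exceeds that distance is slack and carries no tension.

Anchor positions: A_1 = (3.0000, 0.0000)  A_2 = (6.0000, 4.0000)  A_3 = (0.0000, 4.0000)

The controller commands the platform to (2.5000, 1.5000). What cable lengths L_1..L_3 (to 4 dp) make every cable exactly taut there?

L_1 = √((3.0000−2.5000)² + (0.0000−1.5000)²) = 1.5811
L_2 = √((6.0000−2.5000)² + (4.0000−1.5000)²) = 4.3012
L_3 = √((0.0000−2.5000)² + (4.0000−1.5000)²) = 3.5355

(1.5811, 4.3012, 3.5355)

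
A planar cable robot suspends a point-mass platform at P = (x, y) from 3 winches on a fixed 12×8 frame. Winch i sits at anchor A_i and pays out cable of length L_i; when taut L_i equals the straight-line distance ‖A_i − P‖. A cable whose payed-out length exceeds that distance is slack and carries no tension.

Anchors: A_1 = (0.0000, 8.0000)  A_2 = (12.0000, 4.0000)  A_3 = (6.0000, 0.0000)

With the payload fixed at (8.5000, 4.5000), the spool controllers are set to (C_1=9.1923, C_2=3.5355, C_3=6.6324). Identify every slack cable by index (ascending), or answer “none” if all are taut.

i=1: geometric 9.1924 vs commanded 9.1923 ⇒ taut
i=2: geometric 3.5355 vs commanded 3.5355 ⇒ taut
i=3: geometric 5.1478 vs commanded 6.6324 ⇒ slack

3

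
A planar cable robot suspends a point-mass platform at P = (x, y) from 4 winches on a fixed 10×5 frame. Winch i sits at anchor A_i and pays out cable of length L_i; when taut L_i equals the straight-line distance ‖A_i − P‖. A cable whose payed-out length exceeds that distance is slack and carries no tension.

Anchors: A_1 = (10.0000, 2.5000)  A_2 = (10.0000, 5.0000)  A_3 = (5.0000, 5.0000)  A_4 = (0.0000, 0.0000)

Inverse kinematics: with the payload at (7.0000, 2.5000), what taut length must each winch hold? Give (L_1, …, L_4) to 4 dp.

L_1: Δ = A_1−P = (3.0000, 0.0000) → ‖Δ‖ = √9.0000 = 3.0000
L_2: Δ = A_2−P = (3.0000, 2.5000) → ‖Δ‖ = √15.2500 = 3.9051
L_3: Δ = A_3−P = (-2.0000, 2.5000) → ‖Δ‖ = √10.2500 = 3.2016
L_4: Δ = A_4−P = (-7.0000, -2.5000) → ‖Δ‖ = √55.2500 = 7.4330

(3.0000, 3.9051, 3.2016, 7.4330)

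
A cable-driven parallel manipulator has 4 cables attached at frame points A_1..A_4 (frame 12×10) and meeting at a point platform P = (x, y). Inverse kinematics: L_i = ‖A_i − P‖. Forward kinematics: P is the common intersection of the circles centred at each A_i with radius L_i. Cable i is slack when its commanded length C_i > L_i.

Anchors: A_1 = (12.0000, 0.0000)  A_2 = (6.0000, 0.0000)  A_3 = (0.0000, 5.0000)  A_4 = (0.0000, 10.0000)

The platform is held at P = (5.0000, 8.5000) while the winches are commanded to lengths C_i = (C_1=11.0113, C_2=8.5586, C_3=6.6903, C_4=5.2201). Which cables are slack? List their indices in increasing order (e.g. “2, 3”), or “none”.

3

i=1: geometric 11.0114 vs commanded 11.0113 ⇒ taut
i=2: geometric 8.5586 vs commanded 8.5586 ⇒ taut
i=3: geometric 6.1033 vs commanded 6.6903 ⇒ slack
i=4: geometric 5.2202 vs commanded 5.2201 ⇒ taut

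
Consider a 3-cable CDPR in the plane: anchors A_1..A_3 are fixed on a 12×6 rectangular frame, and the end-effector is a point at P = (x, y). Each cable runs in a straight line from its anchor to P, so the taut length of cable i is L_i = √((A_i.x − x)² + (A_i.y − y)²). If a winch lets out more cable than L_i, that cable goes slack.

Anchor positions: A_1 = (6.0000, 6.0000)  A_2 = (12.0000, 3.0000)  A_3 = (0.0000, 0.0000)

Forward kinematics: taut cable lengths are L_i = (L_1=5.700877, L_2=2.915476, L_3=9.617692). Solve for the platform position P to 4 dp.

(9.5000, 1.5000)

circle eqns → linear via eq_j − eq_1; set q_j = A_j·A_j − L_j²
q_1 = 36.0000+36.0000−32.5000 = 39.5000
-12.0000·x + 6.0000·y = q_1−q_2 = -105.0000
12.0000·x + 12.0000·y = q_1−q_3 = 132.0000
solve first two rows → x=9.5000, y=1.5000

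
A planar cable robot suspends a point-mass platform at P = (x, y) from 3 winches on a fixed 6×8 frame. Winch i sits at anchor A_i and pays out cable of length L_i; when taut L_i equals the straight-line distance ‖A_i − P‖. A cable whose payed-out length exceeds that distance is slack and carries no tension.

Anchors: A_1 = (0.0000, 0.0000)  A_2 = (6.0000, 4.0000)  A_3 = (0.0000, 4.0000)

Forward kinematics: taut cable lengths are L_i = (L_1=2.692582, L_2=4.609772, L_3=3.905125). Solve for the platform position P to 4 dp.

each cable: (A_i−P)·(A_i−P) = L_i²; let k_i = ‖A_i‖²−L_i²
k_1 = 0.0000+0.0000−7.2500 = -7.2500
row 1: -12.0000x − 8.0000y = -38.0000  (k_2=30.7500)
row 2: 0.0000x − 8.0000y = -8.0000  (k_3=0.7500)
Cramer on rows 1–2 → x = 2.5000, y = 1.0000

(2.5000, 1.0000)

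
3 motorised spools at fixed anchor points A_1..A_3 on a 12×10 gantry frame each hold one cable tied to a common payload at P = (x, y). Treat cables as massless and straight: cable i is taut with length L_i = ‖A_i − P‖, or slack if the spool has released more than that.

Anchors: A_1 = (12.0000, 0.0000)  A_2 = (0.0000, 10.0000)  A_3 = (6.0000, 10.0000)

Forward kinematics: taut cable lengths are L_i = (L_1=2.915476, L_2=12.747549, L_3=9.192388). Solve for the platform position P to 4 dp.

(9.5000, 1.5000)

each cable: (A_i−P)·(A_i−P) = L_i²; let c_i = ‖A_i‖²−L_i²
c_1 = 144.0000+0.0000−8.5000 = 135.5000
row 1: 24.0000x − 20.0000y = 198.0000  (c_2=-62.5000)
row 2: 12.0000x − 20.0000y = 84.0000  (c_3=51.5000)
Cramer on rows 1–2 → x = 9.5000, y = 1.5000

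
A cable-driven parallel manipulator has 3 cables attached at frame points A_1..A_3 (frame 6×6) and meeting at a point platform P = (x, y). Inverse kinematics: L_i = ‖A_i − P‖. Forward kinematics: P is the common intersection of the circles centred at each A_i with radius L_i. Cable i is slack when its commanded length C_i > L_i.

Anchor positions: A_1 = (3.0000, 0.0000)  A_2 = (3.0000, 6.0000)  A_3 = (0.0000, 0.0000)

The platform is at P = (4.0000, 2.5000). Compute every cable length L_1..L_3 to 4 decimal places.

(2.6926, 3.6401, 4.7170)

cable 1: Δx=-1.0000, Δy=-2.5000; L_1 = √(Δx²+Δy²) = 2.6926
cable 2: Δx=-1.0000, Δy=3.5000; L_2 = √(Δx²+Δy²) = 3.6401
cable 3: Δx=-4.0000, Δy=-2.5000; L_3 = √(Δx²+Δy²) = 4.7170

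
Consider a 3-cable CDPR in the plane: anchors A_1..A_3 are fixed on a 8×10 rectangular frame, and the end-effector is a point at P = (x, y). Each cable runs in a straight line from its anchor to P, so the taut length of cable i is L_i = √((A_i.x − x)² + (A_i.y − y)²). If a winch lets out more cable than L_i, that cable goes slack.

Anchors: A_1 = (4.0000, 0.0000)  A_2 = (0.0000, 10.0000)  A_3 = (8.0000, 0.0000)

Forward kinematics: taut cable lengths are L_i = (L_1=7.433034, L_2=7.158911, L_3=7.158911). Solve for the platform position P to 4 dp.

expand ‖A_i−P‖²=L_i² and subtract eq 1 (c_i ≔ ‖A_i‖²−L_i²)
c_1 = 16.0000+0.0000−55.2500 = -39.2500
eq1−eq2 → [8.0000  -20.0000]·P = -88.0000
eq1−eq3 → [-8.0000  0.0000]·P = -52.0000
2×2 solve → P = (6.5000, 7.0000)

(6.5000, 7.0000)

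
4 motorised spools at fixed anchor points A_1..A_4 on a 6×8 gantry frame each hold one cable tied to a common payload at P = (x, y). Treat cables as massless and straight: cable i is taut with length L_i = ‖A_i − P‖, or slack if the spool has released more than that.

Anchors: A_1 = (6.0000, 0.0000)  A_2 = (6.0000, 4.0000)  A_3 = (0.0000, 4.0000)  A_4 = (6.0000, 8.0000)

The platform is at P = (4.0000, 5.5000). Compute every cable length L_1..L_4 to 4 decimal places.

(5.8523, 2.5000, 4.2720, 3.2016)

cable 1: Δx=2.0000, Δy=-5.5000; L_1 = √(Δx²+Δy²) = 5.8523
cable 2: Δx=2.0000, Δy=-1.5000; L_2 = √(Δx²+Δy²) = 2.5000
cable 3: Δx=-4.0000, Δy=-1.5000; L_3 = √(Δx²+Δy²) = 4.2720
cable 4: Δx=2.0000, Δy=2.5000; L_4 = √(Δx²+Δy²) = 3.2016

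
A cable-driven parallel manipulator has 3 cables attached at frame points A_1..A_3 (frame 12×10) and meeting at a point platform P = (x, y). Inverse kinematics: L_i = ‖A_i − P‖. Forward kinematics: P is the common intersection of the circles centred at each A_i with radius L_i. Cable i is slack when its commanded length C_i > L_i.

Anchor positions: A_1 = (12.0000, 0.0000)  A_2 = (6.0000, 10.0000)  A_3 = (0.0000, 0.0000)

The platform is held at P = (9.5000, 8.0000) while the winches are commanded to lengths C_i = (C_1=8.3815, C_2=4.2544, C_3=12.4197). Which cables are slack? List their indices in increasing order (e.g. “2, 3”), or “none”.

i=1: geometric 8.3815 vs commanded 8.3815 ⇒ taut
i=2: geometric 4.0311 vs commanded 4.2544 ⇒ slack
i=3: geometric 12.4197 vs commanded 12.4197 ⇒ taut

2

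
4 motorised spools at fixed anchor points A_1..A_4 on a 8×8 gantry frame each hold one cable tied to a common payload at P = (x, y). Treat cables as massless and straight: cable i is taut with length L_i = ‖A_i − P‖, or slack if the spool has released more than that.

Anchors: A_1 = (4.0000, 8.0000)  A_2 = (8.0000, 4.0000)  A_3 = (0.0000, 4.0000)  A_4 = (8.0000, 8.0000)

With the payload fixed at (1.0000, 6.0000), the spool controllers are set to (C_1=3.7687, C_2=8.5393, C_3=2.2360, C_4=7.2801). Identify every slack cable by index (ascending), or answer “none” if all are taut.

1, 2

i=1: geometric 3.6056 vs commanded 3.7687 ⇒ slack
i=2: geometric 7.2801 vs commanded 8.5393 ⇒ slack
i=3: geometric 2.2361 vs commanded 2.2360 ⇒ taut
i=4: geometric 7.2801 vs commanded 7.2801 ⇒ taut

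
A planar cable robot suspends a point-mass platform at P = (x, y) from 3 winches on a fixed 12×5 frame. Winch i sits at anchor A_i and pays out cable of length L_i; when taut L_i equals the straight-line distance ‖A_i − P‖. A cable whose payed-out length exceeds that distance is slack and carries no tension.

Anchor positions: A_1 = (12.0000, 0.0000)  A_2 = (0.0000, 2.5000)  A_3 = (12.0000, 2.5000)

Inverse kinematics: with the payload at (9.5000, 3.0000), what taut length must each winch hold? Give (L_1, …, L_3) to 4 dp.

(3.9051, 9.5131, 2.5495)

cable 1: Δx=2.5000, Δy=-3.0000; L_1 = √(Δx²+Δy²) = 3.9051
cable 2: Δx=-9.5000, Δy=-0.5000; L_2 = √(Δx²+Δy²) = 9.5131
cable 3: Δx=2.5000, Δy=-0.5000; L_3 = √(Δx²+Δy²) = 2.5495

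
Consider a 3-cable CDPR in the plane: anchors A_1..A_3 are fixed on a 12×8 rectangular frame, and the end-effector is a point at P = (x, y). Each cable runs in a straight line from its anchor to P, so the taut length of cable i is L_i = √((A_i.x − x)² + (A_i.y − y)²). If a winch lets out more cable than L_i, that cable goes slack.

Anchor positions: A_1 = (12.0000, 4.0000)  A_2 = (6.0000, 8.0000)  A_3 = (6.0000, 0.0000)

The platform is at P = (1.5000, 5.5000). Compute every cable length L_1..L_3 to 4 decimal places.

L_1: Δ = A_1−P = (10.5000, -1.5000) → ‖Δ‖ = √112.5000 = 10.6066
L_2: Δ = A_2−P = (4.5000, 2.5000) → ‖Δ‖ = √26.5000 = 5.1478
L_3: Δ = A_3−P = (4.5000, -5.5000) → ‖Δ‖ = √50.5000 = 7.1063

(10.6066, 5.1478, 7.1063)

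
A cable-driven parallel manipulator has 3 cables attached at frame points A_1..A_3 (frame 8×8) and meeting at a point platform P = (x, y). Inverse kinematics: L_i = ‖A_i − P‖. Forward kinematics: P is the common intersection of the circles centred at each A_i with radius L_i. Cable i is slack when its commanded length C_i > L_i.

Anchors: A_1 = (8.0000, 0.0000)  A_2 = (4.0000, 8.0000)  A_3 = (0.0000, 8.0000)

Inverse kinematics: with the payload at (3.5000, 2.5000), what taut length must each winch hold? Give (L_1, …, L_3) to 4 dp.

(5.1478, 5.5227, 6.5192)

cable 1: Δx=4.5000, Δy=-2.5000; L_1 = √(Δx²+Δy²) = 5.1478
cable 2: Δx=0.5000, Δy=5.5000; L_2 = √(Δx²+Δy²) = 5.5227
cable 3: Δx=-3.5000, Δy=5.5000; L_3 = √(Δx²+Δy²) = 6.5192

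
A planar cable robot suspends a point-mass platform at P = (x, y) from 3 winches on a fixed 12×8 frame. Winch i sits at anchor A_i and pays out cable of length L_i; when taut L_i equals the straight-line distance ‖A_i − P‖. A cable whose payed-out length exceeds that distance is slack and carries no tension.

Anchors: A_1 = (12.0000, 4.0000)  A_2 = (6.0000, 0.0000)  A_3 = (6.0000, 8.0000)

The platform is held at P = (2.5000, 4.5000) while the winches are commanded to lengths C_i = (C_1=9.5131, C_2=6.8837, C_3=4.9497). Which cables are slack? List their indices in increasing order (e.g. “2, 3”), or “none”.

cable 1: √((9.5000)²+(-0.5000)²)=9.5131, C_1=9.5131: taut
cable 2: √((3.5000)²+(-4.5000)²)=5.7009, C_2=6.8837: slack
cable 3: √((3.5000)²+(3.5000)²)=4.9497, C_3=4.9497: taut

2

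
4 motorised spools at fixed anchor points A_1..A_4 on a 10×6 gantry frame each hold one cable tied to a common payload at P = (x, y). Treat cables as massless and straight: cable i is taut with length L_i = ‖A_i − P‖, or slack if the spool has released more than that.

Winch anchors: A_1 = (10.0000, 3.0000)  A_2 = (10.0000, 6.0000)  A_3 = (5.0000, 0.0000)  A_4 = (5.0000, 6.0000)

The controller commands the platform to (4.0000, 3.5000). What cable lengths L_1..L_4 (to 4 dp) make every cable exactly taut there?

L_1: Δ = A_1−P = (6.0000, -0.5000) → ‖Δ‖ = √36.2500 = 6.0208
L_2: Δ = A_2−P = (6.0000, 2.5000) → ‖Δ‖ = √42.2500 = 6.5000
L_3: Δ = A_3−P = (1.0000, -3.5000) → ‖Δ‖ = √13.2500 = 3.6401
L_4: Δ = A_4−P = (1.0000, 2.5000) → ‖Δ‖ = √7.2500 = 2.6926

(6.0208, 6.5000, 3.6401, 2.6926)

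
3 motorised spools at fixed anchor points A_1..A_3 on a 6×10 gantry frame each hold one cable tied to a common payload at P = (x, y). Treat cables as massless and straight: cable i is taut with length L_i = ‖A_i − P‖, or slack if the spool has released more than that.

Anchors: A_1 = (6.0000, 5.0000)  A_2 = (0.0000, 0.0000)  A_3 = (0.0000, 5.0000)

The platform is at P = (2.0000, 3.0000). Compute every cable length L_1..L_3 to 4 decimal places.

(4.4721, 3.6056, 2.8284)

L_1: Δ = A_1−P = (4.0000, 2.0000) → ‖Δ‖ = √20.0000 = 4.4721
L_2: Δ = A_2−P = (-2.0000, -3.0000) → ‖Δ‖ = √13.0000 = 3.6056
L_3: Δ = A_3−P = (-2.0000, 2.0000) → ‖Δ‖ = √8.0000 = 2.8284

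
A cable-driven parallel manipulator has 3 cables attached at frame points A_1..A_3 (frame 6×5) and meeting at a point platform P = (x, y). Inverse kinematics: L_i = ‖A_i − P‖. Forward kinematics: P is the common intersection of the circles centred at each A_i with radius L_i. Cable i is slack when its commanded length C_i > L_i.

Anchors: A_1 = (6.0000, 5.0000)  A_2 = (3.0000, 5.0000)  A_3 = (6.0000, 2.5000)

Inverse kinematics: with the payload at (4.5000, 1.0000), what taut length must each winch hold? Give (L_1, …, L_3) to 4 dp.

(4.2720, 4.2720, 2.1213)

L_1 = √((6.0000−4.5000)² + (5.0000−1.0000)²) = 4.2720
L_2 = √((3.0000−4.5000)² + (5.0000−1.0000)²) = 4.2720
L_3 = √((6.0000−4.5000)² + (2.5000−1.0000)²) = 2.1213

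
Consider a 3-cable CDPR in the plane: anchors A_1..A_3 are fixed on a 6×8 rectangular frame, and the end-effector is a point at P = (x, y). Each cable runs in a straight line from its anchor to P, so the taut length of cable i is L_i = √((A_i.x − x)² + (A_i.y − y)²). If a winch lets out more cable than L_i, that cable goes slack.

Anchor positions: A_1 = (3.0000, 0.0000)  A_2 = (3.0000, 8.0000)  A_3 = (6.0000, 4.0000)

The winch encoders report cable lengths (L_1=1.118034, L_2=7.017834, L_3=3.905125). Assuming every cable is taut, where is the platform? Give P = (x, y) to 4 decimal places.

each cable: (A_i−P)·(A_i−P) = L_i²; let c_i = ‖A_i‖²−L_i²
c_1 = 9.0000+0.0000−1.2500 = 7.7500
row 1: 0.0000x − 16.0000y = -16.0000  (c_2=23.7500)
row 2: -6.0000x − 8.0000y = -29.0000  (c_3=36.7500)
Cramer on rows 1–2 → x = 3.5000, y = 1.0000

(3.5000, 1.0000)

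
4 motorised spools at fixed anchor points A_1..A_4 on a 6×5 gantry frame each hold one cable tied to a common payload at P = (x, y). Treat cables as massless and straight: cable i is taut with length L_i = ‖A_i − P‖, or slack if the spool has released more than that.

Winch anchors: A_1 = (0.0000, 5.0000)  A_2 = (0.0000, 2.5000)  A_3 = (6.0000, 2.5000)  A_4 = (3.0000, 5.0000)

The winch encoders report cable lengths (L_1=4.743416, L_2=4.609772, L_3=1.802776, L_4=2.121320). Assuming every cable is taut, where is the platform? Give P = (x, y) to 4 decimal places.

(4.5000, 3.5000)

expand ‖A_i−P‖²=L_i² and subtract eq 1 (k_i ≔ ‖A_i‖²−L_i²)
k_1 = 0.0000+25.0000−22.5000 = 2.5000
eq1−eq2 → [0.0000  5.0000]·P = 17.5000
eq1−eq3 → [-12.0000  5.0000]·P = -36.5000
eq1−eq4 → [-6.0000  0.0000]·P = -27.0000
2×2 solve → P = (4.5000, 3.5000)
check cable 4: ‖A_4−P‖² = 4.5000 ≈ L_4² = 4.5000 ✓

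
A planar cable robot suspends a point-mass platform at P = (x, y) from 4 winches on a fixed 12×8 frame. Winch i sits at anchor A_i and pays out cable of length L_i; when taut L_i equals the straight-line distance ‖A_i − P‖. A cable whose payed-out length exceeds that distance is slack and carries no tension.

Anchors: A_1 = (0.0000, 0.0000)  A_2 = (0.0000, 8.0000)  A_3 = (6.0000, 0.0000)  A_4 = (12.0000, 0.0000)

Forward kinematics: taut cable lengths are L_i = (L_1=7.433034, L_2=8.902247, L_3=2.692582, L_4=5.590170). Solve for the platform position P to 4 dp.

(7.0000, 2.5000)

circle eqns → linear via eq_j − eq_1; set q_j = A_j·A_j − L_j²
q_1 = 0.0000+0.0000−55.2500 = -55.2500
0.0000·x − 16.0000·y = q_1−q_2 = -40.0000
-12.0000·x + 0.0000·y = q_1−q_3 = -84.0000
-24.0000·x + 0.0000·y = q_1−q_4 = -168.0000
solve first two rows → x=7.0000, y=2.5000
check cable 4: ‖A_4−P‖² = 31.2500 ≈ L_4² = 31.2500 ✓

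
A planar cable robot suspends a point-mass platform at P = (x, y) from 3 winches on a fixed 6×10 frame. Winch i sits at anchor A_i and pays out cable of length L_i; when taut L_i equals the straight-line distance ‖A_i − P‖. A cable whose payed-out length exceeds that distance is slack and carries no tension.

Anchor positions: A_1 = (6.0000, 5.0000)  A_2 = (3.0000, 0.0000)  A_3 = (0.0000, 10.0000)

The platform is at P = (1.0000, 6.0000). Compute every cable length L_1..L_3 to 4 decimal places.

L_1: Δ = A_1−P = (5.0000, -1.0000) → ‖Δ‖ = √26.0000 = 5.0990
L_2: Δ = A_2−P = (2.0000, -6.0000) → ‖Δ‖ = √40.0000 = 6.3246
L_3: Δ = A_3−P = (-1.0000, 4.0000) → ‖Δ‖ = √17.0000 = 4.1231

(5.0990, 6.3246, 4.1231)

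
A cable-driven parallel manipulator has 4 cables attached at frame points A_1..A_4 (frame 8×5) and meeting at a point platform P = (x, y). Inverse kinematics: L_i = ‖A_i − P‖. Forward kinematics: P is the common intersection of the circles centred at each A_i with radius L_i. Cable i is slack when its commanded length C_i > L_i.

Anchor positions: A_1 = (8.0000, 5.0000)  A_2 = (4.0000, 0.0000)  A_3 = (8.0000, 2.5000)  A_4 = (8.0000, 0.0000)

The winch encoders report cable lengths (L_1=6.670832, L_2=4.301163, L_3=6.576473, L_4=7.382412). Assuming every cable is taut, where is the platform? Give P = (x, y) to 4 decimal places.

(1.5000, 3.5000)

circle eqns → linear via eq_j − eq_1; set c_j = A_j·A_j − L_j²
c_1 = 64.0000+25.0000−44.5000 = 44.5000
8.0000·x + 10.0000·y = c_1−c_2 = 47.0000
0.0000·x + 5.0000·y = c_1−c_3 = 17.5000
0.0000·x + 10.0000·y = c_1−c_4 = 35.0000
solve first two rows → x=1.5000, y=3.5000
check cable 4: ‖A_4−P‖² = 54.5000 ≈ L_4² = 54.5000 ✓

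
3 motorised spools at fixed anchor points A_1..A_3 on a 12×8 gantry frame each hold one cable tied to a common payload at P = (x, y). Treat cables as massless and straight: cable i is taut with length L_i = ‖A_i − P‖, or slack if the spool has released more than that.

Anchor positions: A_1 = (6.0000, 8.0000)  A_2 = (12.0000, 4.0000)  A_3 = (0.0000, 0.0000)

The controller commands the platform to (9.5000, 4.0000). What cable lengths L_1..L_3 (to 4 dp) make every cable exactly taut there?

L_1: Δ = A_1−P = (-3.5000, 4.0000) → ‖Δ‖ = √28.2500 = 5.3151
L_2: Δ = A_2−P = (2.5000, 0.0000) → ‖Δ‖ = √6.2500 = 2.5000
L_3: Δ = A_3−P = (-9.5000, -4.0000) → ‖Δ‖ = √106.2500 = 10.3078

(5.3151, 2.5000, 10.3078)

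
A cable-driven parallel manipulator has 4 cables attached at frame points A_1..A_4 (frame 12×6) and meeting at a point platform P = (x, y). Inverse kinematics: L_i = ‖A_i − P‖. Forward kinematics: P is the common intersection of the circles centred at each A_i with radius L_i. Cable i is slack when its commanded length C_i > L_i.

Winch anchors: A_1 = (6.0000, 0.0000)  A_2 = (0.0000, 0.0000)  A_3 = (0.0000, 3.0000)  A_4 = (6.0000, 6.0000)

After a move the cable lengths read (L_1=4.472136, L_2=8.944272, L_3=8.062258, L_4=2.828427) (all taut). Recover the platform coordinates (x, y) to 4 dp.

each cable: (A_i−P)·(A_i−P) = L_i²; let c_i = ‖A_i‖²−L_i²
c_1 = 36.0000+0.0000−20.0000 = 16.0000
row 1: 12.0000x + 0.0000y = 96.0000  (c_2=-80.0000)
row 2: 12.0000x − 6.0000y = 72.0000  (c_3=-56.0000)
row 3: 0.0000x − 12.0000y = -48.0000  (c_4=64.0000)
Cramer on rows 1–2 → x = 8.0000, y = 4.0000
check cable 4: ‖A_4−P‖² = 8.0000 ≈ L_4² = 8.0000 ✓

(8.0000, 4.0000)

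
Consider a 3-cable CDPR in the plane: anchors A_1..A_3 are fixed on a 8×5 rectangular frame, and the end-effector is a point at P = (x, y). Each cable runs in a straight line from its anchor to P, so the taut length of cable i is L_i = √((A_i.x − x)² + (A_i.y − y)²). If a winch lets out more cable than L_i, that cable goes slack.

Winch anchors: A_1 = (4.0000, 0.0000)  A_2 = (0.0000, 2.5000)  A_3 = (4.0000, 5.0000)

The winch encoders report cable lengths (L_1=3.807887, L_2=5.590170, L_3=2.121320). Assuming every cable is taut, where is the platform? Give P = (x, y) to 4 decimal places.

(5.5000, 3.5000)

circle eqns → linear via eq_j − eq_1; set q_j = A_j·A_j − L_j²
q_1 = 16.0000+0.0000−14.5000 = 1.5000
8.0000·x − 5.0000·y = q_1−q_2 = 26.5000
0.0000·x − 10.0000·y = q_1−q_3 = -35.0000
solve first two rows → x=5.5000, y=3.5000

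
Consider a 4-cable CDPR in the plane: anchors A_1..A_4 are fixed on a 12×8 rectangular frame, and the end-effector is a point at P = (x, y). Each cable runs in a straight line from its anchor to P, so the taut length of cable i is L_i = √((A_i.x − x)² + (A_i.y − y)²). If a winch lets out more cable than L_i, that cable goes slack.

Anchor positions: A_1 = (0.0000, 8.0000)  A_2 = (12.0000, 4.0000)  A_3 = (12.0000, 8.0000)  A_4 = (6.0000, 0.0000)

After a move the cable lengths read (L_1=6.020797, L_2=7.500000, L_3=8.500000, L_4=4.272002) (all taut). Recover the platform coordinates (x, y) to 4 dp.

(4.5000, 4.0000)

circle eqns → linear via eq_j − eq_1; set c_j = A_j·A_j − L_j²
c_1 = 0.0000+64.0000−36.2500 = 27.7500
-24.0000·x + 8.0000·y = c_1−c_2 = -76.0000
-24.0000·x + 0.0000·y = c_1−c_3 = -108.0000
-12.0000·x + 16.0000·y = c_1−c_4 = 10.0000
solve first two rows → x=4.5000, y=4.0000
check cable 4: ‖A_4−P‖² = 18.2500 ≈ L_4² = 18.2500 ✓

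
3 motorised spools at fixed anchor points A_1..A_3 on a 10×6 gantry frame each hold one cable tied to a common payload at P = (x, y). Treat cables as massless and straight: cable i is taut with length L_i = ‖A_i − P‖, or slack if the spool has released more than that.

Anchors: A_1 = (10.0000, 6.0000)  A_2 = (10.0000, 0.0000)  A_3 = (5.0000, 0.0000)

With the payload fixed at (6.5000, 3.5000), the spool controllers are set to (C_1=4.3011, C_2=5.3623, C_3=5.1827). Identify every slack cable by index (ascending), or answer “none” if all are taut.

2, 3

cable 1: L_1 = ‖A_1−P‖ = 4.3012;  C_1 = 4.3011 → taut
cable 2: L_2 = ‖A_2−P‖ = 4.9497;  C_2 = 5.3623 → slack
cable 3: L_3 = ‖A_3−P‖ = 3.8079;  C_3 = 5.1827 → slack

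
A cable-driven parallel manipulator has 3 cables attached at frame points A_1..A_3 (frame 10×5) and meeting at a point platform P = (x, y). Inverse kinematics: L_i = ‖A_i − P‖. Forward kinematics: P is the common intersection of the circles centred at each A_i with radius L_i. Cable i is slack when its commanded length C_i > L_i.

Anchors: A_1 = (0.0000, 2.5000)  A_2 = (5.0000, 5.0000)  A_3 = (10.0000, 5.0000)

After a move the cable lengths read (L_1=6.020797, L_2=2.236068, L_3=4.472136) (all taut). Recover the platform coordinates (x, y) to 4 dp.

expand ‖A_i−P‖²=L_i² and subtract eq 1 (c_i ≔ ‖A_i‖²−L_i²)
c_1 = 0.0000+6.2500−36.2500 = -30.0000
eq1−eq2 → [-10.0000  -5.0000]·P = -75.0000
eq1−eq3 → [-20.0000  -5.0000]·P = -135.0000
2×2 solve → P = (6.0000, 3.0000)

(6.0000, 3.0000)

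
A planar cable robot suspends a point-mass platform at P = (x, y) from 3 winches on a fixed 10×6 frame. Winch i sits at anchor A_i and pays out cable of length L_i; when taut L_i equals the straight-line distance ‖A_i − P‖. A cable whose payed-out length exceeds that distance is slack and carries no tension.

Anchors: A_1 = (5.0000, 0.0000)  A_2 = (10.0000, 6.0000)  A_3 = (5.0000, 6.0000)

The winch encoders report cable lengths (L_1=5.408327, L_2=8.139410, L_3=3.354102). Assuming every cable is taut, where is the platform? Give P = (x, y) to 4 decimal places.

expand ‖A_i−P‖²=L_i² and subtract eq 1 (q_i ≔ ‖A_i‖²−L_i²)
q_1 = 25.0000+0.0000−29.2500 = -4.2500
eq1−eq2 → [-10.0000  -12.0000]·P = -74.0000
eq1−eq3 → [0.0000  -12.0000]·P = -54.0000
2×2 solve → P = (2.0000, 4.5000)

(2.0000, 4.5000)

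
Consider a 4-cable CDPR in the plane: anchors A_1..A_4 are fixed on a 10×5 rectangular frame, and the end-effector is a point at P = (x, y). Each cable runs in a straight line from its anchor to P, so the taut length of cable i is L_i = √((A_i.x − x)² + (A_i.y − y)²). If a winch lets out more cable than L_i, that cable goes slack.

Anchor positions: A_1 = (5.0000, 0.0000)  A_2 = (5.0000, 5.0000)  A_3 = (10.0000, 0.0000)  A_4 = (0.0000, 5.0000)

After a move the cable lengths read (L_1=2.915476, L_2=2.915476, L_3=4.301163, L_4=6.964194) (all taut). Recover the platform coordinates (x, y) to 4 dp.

(6.5000, 2.5000)

circle eqns → linear via eq_j − eq_1; set c_j = A_j·A_j − L_j²
c_1 = 25.0000+0.0000−8.5000 = 16.5000
0.0000·x − 10.0000·y = c_1−c_2 = -25.0000
-10.0000·x + 0.0000·y = c_1−c_3 = -65.0000
10.0000·x − 10.0000·y = c_1−c_4 = 40.0000
solve first two rows → x=6.5000, y=2.5000
check cable 4: ‖A_4−P‖² = 48.5000 ≈ L_4² = 48.5000 ✓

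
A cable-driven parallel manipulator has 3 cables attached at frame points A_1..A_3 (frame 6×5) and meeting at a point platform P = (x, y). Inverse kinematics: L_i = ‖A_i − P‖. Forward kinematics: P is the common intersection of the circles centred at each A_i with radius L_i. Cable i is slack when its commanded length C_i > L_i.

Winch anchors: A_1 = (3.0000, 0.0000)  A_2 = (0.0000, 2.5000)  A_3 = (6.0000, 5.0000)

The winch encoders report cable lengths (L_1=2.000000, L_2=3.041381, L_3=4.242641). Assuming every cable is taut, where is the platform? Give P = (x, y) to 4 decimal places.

(3.0000, 2.0000)

circle eqns → linear via eq_j − eq_1; set k_j = A_j·A_j − L_j²
k_1 = 9.0000+0.0000−4.0000 = 5.0000
6.0000·x − 5.0000·y = k_1−k_2 = 8.0000
-6.0000·x − 10.0000·y = k_1−k_3 = -38.0000
solve first two rows → x=3.0000, y=2.0000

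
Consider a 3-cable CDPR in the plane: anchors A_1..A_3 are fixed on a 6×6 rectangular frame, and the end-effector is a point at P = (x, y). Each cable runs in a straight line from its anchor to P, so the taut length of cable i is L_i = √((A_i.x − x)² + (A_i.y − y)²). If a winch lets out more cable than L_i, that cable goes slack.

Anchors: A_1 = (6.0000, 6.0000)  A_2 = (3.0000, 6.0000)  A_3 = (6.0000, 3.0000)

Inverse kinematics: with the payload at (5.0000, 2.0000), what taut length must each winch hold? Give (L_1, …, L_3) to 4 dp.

(4.1231, 4.4721, 1.4142)

L_1: Δ = A_1−P = (1.0000, 4.0000) → ‖Δ‖ = √17.0000 = 4.1231
L_2: Δ = A_2−P = (-2.0000, 4.0000) → ‖Δ‖ = √20.0000 = 4.4721
L_3: Δ = A_3−P = (1.0000, 1.0000) → ‖Δ‖ = √2.0000 = 1.4142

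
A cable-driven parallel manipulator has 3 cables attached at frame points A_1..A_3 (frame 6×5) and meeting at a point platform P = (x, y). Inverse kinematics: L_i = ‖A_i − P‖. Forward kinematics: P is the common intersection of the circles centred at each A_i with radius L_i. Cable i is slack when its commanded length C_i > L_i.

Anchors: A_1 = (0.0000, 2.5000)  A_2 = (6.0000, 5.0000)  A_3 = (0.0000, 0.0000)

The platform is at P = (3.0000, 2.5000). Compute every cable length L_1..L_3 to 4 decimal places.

L_1 = √((0.0000−3.0000)² + (2.5000−2.5000)²) = 3.0000
L_2 = √((6.0000−3.0000)² + (5.0000−2.5000)²) = 3.9051
L_3 = √((0.0000−3.0000)² + (0.0000−2.5000)²) = 3.9051

(3.0000, 3.9051, 3.9051)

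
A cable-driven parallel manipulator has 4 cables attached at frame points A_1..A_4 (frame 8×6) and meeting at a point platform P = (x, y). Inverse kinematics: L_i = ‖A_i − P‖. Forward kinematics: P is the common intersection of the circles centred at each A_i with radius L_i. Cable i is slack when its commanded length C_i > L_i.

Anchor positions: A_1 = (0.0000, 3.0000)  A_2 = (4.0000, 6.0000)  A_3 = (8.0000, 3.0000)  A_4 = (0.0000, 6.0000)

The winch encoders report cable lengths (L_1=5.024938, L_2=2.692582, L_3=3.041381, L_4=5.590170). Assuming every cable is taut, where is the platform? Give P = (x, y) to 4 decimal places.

each cable: (A_i−P)·(A_i−P) = L_i²; let c_i = ‖A_i‖²−L_i²
c_1 = 0.0000+9.0000−25.2500 = -16.2500
row 1: -8.0000x − 6.0000y = -61.0000  (c_2=44.7500)
row 2: -16.0000x + 0.0000y = -80.0000  (c_3=63.7500)
row 3: 0.0000x − 6.0000y = -21.0000  (c_4=4.7500)
Cramer on rows 1–2 → x = 5.0000, y = 3.5000
check cable 4: ‖A_4−P‖² = 31.2500 ≈ L_4² = 31.2500 ✓

(5.0000, 3.5000)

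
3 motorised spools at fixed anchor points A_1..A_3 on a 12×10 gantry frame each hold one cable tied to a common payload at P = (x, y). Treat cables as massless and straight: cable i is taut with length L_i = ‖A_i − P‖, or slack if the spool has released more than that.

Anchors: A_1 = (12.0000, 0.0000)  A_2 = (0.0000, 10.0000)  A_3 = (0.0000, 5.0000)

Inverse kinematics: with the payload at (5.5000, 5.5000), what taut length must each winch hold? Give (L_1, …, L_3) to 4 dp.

L_1 = √((12.0000−5.5000)² + (0.0000−5.5000)²) = 8.5147
L_2 = √((0.0000−5.5000)² + (10.0000−5.5000)²) = 7.1063
L_3 = √((0.0000−5.5000)² + (5.0000−5.5000)²) = 5.5227

(8.5147, 7.1063, 5.5227)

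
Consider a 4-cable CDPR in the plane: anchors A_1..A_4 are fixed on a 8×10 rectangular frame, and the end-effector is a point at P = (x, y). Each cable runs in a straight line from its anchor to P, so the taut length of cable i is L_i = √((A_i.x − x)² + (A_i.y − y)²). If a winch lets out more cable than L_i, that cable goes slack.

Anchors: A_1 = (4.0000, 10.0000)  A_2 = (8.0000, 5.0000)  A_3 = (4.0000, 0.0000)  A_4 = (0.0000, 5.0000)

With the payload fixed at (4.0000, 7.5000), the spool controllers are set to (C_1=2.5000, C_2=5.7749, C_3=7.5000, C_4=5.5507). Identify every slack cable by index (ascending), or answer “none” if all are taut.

2, 4

i=1: geometric 2.5000 vs commanded 2.5000 ⇒ taut
i=2: geometric 4.7170 vs commanded 5.7749 ⇒ slack
i=3: geometric 7.5000 vs commanded 7.5000 ⇒ taut
i=4: geometric 4.7170 vs commanded 5.5507 ⇒ slack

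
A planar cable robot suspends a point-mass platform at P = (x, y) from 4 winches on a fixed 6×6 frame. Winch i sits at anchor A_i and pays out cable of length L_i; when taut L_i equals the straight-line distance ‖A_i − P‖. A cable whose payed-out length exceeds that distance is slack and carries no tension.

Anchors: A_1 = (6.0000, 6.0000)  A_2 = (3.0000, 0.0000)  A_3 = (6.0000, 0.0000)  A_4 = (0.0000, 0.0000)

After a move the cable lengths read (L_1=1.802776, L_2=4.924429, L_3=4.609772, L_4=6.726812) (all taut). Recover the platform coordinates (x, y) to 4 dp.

expand ‖A_i−P‖²=L_i² and subtract eq 1 (q_i ≔ ‖A_i‖²−L_i²)
q_1 = 36.0000+36.0000−3.2500 = 68.7500
eq1−eq2 → [6.0000  12.0000]·P = 84.0000
eq1−eq3 → [0.0000  12.0000]·P = 54.0000
eq1−eq4 → [12.0000  12.0000]·P = 114.0000
2×2 solve → P = (5.0000, 4.5000)
check cable 4: ‖A_4−P‖² = 45.2500 ≈ L_4² = 45.2500 ✓

(5.0000, 4.5000)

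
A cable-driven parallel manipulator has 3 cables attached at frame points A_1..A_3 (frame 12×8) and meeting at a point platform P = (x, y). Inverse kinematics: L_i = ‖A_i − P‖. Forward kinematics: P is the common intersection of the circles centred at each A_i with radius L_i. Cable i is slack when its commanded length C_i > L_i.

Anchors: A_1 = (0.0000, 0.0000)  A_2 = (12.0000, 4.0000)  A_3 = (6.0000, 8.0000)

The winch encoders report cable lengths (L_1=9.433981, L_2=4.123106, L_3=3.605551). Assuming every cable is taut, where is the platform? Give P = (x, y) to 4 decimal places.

(8.0000, 5.0000)

expand ‖A_i−P‖²=L_i² and subtract eq 1 (q_i ≔ ‖A_i‖²−L_i²)
q_1 = 0.0000+0.0000−89.0000 = -89.0000
eq1−eq2 → [-24.0000  -8.0000]·P = -232.0000
eq1−eq3 → [-12.0000  -16.0000]·P = -176.0000
2×2 solve → P = (8.0000, 5.0000)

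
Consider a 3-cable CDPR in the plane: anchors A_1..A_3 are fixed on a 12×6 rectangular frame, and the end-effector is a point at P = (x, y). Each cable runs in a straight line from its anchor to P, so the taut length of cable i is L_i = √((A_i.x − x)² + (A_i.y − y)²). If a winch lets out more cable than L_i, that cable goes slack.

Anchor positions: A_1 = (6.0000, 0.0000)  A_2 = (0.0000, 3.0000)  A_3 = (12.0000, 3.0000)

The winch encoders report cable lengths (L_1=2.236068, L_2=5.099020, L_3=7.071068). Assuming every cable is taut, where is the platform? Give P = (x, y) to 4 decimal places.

(5.0000, 2.0000)

each cable: (A_i−P)·(A_i−P) = L_i²; let k_i = ‖A_i‖²−L_i²
k_1 = 36.0000+0.0000−5.0000 = 31.0000
row 1: 12.0000x − 6.0000y = 48.0000  (k_2=-17.0000)
row 2: -12.0000x − 6.0000y = -72.0000  (k_3=103.0000)
Cramer on rows 1–2 → x = 5.0000, y = 2.0000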